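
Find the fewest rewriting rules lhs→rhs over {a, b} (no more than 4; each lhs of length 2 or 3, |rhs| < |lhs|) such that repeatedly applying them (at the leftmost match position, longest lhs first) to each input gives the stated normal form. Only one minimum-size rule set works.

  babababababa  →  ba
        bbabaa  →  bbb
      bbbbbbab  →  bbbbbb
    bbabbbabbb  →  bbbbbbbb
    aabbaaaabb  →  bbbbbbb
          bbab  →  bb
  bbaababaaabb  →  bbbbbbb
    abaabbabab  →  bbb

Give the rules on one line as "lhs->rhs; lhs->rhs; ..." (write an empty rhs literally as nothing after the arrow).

  | babababababa => bababababa => babababa => bababa => baba => ba
  | bbabaa => bbaa => bbb
  | bbbbbbab => bbbbbb
  | bbabbbabbb => bbbbbabbb => bbbbbbbb

aa->b; ab->; abb->bb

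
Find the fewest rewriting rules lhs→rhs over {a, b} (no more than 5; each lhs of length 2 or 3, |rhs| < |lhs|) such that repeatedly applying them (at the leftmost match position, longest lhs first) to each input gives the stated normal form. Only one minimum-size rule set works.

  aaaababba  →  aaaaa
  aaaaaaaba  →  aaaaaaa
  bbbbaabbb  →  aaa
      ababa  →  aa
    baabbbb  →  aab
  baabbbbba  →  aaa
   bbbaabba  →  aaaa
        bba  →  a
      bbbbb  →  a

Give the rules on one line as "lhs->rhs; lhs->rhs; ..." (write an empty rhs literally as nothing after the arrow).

ba->; bab->ba; bb->; bbb->a

  | aaaababba => aaaababa => aaaabaa => aaaaa
  | aaaaaaaba => aaaaaaa
  | bbbbaabbb => abaabbb => aabbb => aaa
  | ababa => abaa => aa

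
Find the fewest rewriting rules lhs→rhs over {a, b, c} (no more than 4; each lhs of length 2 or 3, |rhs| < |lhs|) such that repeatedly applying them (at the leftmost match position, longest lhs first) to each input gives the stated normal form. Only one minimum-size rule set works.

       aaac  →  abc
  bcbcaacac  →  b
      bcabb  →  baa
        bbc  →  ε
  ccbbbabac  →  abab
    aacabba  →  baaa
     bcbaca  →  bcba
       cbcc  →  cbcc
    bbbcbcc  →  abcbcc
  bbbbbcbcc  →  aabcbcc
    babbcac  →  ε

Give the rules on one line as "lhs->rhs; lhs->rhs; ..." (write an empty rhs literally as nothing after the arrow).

  | aaac => abc
  | bcbcaacac => bcbaacac => bcbbcac => bcacac => bacac => bac => b
  | bcabb => babb => baa
  | bbc => ac => ε

aac->bc; ac->; bb->a; ca->a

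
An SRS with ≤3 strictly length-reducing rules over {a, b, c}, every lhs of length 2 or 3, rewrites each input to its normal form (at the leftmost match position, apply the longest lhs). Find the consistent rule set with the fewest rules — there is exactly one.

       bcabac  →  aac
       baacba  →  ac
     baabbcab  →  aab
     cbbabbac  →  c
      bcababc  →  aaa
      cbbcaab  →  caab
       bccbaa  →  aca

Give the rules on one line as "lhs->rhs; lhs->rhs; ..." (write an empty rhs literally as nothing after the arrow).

ba->; bc->a

  | bcabac => aabac => aac
  | baacba => acba => ac
  | baabbcab => abbcab => abaab => aab
  | cbbabbac => cbbbac => cbbc => cba => c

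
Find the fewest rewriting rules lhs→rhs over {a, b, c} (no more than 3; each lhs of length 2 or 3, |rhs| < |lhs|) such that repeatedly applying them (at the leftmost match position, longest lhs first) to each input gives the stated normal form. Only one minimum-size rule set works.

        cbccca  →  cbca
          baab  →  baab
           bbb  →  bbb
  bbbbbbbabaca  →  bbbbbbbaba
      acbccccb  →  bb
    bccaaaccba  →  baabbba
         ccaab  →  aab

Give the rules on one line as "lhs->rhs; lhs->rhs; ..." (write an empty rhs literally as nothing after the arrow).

  | cbccca => cbca
  | baab
  | bbb
  | bbbbbbbabaca => bbbbbbbaba

ac->; acc->bb; cc->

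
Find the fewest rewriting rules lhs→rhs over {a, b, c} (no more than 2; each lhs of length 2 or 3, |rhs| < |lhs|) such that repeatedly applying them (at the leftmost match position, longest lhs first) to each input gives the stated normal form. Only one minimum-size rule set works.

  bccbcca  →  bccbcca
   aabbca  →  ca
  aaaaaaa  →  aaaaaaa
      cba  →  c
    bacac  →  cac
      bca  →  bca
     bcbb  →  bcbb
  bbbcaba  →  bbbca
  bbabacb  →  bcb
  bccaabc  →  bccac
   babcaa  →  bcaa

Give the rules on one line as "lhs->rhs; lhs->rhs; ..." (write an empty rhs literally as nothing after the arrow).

  | bccbcca
  | aabbca => abca => ca
  | aaaaaaa
  | cba => c

ab->; ba->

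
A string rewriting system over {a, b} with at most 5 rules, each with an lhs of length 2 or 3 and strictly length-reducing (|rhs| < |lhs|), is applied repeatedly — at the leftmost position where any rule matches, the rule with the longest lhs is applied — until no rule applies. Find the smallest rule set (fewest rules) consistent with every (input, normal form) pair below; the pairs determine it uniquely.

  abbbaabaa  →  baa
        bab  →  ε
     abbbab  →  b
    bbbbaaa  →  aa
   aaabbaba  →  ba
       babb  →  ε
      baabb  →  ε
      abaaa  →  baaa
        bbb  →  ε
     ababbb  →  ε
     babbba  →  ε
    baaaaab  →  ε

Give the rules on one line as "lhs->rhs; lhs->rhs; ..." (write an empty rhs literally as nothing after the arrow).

  | abbbaabaa => bbbaabaa => bbaabaa => abaa => baa
  | bab => bb => ε
  | abbbab => bbbab => bbab => b
  | bbbbaaa => bbbaaa => bbaaa => aa

ab->b; bb->; bba->; bbb->bb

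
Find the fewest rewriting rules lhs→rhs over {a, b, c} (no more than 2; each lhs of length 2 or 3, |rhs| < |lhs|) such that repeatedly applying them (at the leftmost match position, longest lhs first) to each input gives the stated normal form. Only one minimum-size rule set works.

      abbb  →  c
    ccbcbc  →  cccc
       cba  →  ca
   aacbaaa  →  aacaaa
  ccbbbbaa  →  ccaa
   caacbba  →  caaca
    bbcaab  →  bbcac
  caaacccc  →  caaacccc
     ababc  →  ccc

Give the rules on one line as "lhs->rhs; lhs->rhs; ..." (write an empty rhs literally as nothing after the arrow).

ab->c; cb->c

  | abbb => cbb => cb => c
  | ccbcbc => cccbc => cccc
  | cba => ca
  | aacbaaa => aacaaa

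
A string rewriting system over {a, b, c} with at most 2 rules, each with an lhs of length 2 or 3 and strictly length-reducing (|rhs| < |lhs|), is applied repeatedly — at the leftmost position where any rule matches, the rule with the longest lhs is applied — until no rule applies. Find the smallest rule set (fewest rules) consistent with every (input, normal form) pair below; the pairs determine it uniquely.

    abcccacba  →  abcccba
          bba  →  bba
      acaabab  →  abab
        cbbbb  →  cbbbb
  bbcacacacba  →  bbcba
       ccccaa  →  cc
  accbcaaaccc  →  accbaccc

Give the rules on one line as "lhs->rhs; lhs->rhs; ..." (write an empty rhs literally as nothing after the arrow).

aa->a; ca->

  | abcccacba => abcccba
  | bba
  | acaabab => aabab => abab
  | cbbbb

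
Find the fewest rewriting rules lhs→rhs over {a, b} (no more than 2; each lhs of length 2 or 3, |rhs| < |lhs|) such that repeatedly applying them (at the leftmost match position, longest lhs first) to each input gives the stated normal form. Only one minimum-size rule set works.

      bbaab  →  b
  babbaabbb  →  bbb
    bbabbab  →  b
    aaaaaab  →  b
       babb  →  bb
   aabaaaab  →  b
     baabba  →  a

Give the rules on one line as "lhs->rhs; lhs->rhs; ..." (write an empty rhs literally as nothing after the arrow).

  | bbaab => baab => aab => ab => b
  | babbaabbb => abbaabbb => bbaabbb => baabbb => aabbb => abbb => bbb
  | bbabbab => babbab => abbab => bbab => bab => ab => b
  | aaaaaab => aaaaab => aaaab => aaab => aab => ab => b

ab->b; ba->a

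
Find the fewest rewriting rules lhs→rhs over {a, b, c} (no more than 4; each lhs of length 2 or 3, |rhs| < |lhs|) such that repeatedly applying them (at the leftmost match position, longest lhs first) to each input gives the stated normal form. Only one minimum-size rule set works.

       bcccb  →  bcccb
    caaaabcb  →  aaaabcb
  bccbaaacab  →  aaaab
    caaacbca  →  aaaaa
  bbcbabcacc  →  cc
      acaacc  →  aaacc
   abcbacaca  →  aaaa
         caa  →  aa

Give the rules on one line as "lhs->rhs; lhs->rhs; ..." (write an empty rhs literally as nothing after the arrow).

  | bcccb
  | caaaabcb => aaaabcb
  | bccbaaacab => bcaaaacab => baaaacab => aaacab => aaaab
  | caaacbca => aaacbca => aaacba => aaaaa

ba->; ca->a; cba->aa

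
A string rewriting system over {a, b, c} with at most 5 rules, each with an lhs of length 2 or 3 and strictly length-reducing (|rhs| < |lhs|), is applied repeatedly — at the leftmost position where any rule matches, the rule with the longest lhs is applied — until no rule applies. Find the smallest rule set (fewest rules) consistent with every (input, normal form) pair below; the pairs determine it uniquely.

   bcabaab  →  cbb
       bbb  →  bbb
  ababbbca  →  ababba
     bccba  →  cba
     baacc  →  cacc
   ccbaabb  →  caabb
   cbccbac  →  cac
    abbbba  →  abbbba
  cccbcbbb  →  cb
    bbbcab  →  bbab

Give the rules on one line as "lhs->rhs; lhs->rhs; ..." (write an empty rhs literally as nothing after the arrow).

aca->cb; baa->ca; bc->; ccb->c

  | bcabaab => abaab => acab => cbb
  | bbb
  | ababbbca => ababba
  | bccba => cba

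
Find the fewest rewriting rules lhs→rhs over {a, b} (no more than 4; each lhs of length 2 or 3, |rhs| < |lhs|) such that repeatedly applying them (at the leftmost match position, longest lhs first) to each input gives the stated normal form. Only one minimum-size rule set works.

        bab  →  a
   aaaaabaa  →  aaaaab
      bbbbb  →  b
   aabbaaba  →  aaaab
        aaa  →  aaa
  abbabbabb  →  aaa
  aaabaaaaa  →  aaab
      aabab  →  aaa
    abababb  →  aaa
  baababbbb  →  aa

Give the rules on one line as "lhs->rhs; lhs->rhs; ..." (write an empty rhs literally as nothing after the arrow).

  | bab => a
  | aaaaabaa => aaaaaba => aaaaab
  | bbbbb => bbb => b
  | aabbaaba => aaaaba => aaaab

ba->b; bab->a; bb->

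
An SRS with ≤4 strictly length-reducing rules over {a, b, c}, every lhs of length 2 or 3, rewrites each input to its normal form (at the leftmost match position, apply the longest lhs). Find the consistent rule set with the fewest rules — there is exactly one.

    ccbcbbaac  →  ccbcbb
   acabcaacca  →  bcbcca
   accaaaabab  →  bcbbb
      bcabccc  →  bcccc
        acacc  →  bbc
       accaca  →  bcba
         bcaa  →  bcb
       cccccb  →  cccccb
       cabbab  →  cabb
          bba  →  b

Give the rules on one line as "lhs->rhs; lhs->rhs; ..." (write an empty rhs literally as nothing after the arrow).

aa->b; abc->c; ac->b; bba->b

  | ccbcbbaac => ccbcbac => ccbcbb
  | acabcaacca => babcaacca => bcaacca => bcbcca
  | accaaaabab => bcaaaabab => bcbaabab => bcbbbab => bcbbb
  | bcabccc => bcccc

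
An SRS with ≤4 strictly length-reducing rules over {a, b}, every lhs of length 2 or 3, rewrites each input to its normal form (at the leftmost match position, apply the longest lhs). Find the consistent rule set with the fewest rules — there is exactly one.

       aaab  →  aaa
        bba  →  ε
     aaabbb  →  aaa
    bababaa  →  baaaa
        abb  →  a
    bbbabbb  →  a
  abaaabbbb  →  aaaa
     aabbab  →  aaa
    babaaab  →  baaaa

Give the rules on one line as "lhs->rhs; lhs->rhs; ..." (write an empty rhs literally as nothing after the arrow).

ab->a; bba->; bbb->

  | aaab => aaa
  | bba => ε
  | aaabbb => aaabb => aaab => aaa
  | bababaa => baabaa => baaaa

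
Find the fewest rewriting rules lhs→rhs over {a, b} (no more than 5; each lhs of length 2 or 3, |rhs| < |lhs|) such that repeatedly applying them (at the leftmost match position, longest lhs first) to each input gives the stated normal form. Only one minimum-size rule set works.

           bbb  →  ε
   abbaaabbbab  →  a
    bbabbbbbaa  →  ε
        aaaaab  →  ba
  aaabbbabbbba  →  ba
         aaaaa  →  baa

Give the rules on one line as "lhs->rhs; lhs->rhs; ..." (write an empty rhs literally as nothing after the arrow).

  | bbb => ab => ε
  | abbaaabbbab => baaabbbab => bbbbbab => abbbab => bbab => aab => a
  | bbabbbbbaa => aabbbbbaa => abbbbaa => bbbaa => abaa => aba => ab => ε
  | aaaaab => baab => ba

aaa->b; ab->; aba->ab; bb->a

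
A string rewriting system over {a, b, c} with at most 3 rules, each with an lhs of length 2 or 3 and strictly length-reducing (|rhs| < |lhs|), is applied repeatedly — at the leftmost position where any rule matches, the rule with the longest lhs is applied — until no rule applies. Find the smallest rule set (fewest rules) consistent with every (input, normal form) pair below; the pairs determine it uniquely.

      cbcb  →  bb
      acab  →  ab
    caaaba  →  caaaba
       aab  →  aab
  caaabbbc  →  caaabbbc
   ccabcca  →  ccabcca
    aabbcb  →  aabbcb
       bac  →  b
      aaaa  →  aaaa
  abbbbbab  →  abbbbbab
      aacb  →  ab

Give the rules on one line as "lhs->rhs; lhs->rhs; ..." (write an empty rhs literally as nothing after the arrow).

  | cbcb => bb
  | acab => ab
  | caaaba
  | aab

ac->; cbc->b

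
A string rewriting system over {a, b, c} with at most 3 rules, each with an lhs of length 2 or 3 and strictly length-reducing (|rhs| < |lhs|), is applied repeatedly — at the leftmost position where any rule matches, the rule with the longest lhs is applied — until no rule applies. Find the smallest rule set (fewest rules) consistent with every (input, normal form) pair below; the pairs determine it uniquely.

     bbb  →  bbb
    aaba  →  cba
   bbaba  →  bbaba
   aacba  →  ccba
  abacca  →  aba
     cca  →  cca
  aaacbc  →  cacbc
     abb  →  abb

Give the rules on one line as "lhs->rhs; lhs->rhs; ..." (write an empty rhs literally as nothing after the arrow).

aa->c; acc->

  | bbb
  | aaba => cba
  | bbaba
  | aacba => ccba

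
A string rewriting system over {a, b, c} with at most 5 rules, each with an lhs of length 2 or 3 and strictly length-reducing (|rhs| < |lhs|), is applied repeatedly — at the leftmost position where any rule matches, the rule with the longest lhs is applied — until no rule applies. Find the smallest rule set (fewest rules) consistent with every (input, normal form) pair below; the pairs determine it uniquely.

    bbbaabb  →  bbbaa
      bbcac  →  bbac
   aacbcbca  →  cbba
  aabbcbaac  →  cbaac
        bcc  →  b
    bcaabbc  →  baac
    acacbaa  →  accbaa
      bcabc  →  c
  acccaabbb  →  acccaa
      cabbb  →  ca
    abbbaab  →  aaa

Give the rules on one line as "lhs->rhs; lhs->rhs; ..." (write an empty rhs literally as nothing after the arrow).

  | bbbaabb => bbbaab => bbbaa
  | bbcac => bbac
  | aacbcbca => acbcbca => cbcbca => cbbca => cbba
  | aabbcbaac => aabcbaac => aacbaac => acbaac => cbaac

ab->a; acb->cb; bab->; bc->b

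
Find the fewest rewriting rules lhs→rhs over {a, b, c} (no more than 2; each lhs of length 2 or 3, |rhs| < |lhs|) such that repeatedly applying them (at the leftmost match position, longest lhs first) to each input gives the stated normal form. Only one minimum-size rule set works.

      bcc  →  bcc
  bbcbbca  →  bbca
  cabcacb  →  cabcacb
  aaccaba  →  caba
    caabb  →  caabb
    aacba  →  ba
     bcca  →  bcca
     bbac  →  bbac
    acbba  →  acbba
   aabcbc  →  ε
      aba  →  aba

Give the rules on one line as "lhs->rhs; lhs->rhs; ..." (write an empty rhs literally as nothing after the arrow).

aac->; bcb->

  | bcc
  | bbcbbca => bbca
  | cabcacb
  | aaccaba => caba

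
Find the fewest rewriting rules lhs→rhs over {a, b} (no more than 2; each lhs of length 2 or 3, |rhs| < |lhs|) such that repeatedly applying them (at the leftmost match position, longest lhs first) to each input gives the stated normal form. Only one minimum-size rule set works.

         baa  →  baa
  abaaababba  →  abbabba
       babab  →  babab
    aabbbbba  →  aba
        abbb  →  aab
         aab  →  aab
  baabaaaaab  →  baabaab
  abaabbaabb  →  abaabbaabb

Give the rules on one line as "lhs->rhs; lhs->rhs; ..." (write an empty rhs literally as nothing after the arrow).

  | baa
  | abaaababba => abbabba
  | babab
  | aabbbbba => aaabbba => bbba => aba

aaa->; bbb->ab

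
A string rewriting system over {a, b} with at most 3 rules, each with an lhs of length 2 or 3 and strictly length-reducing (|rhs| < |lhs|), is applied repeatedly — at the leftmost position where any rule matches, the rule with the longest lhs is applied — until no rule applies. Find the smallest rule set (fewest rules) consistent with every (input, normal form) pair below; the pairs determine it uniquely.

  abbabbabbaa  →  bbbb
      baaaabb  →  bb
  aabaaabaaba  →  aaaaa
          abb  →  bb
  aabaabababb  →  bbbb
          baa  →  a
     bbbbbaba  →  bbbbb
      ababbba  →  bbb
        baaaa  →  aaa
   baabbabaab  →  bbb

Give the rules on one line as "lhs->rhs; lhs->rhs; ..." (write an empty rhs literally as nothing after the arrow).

  | abbabbabbaa => bbabbabbaa => bbbbabbaa => bbbbbbaa => bbbbba => bbbb
  | baaaabb => aaabb => aabb => abb => bb
  | aabaaabaaba => aaaabaaba => aaaaaba => aaaaa
  | abb => bb

abb->bb; ba->; bab->bb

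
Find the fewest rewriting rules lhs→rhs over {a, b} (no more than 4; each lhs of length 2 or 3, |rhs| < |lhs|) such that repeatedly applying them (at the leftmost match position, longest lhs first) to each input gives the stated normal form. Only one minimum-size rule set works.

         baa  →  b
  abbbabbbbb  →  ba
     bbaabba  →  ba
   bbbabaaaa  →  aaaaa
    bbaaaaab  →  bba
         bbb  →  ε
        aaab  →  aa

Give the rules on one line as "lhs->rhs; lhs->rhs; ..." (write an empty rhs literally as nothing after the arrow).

  | baa => b
  | abbbabbbbb => abbabbbbb => ababbbbb => aabbbbb => babbbb => babbb => babb => bab => ba
  | bbaabba => bbbba => ba
  | bbbabaaaa => abaaaa => aaaaa

aab->ba; ab->a; baa->b; bbb->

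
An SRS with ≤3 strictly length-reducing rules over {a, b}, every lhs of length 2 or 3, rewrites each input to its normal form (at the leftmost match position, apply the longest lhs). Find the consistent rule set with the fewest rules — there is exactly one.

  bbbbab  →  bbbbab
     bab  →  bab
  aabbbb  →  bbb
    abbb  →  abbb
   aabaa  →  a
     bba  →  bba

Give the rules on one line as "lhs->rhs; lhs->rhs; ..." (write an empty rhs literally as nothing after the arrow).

aa->a; aab->

  | bbbbab
  | bab
  | aabbbb => bbb
  | abbb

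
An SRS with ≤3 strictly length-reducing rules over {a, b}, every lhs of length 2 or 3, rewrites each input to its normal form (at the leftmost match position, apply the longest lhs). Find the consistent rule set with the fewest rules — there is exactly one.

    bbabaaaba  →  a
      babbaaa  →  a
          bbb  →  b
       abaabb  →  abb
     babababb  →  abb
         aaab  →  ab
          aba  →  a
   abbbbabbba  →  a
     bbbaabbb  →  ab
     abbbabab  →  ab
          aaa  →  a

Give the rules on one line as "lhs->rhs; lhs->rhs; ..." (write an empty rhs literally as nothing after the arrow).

  | bbabaaaba => babaaaba => abaaaba => aaaaba => aaaba => aaba => aba => aa => a
  | babbaaa => abbaaa => abaaa => aaaa => aaa => aa => a
  | bbb => b
  | abaabb => aaabb => aabb => abb

aa->a; ba->a; bbb->b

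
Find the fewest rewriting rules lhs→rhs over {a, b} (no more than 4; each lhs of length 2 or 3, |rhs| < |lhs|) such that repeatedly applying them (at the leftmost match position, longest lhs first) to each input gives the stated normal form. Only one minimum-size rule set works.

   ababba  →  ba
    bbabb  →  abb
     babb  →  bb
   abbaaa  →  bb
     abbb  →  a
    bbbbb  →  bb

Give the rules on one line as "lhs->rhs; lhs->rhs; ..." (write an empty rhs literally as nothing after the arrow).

aa->b; bab->aa; bba->a; bbb->

  | ababba => aaaba => baba => aaa => ba
  | bbabb => abb
  | babb => aab => bb
  | abbaaa => aaaa => baa => bb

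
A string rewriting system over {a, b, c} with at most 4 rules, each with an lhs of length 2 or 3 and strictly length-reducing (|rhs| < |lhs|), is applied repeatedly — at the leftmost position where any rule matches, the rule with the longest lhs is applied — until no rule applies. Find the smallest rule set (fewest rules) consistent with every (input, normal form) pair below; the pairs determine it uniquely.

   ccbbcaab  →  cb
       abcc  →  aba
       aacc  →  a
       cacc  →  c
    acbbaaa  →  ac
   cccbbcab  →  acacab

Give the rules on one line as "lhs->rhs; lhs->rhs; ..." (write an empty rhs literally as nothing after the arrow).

  | ccbbcaab => abbcaab => aacaab => caab => cb
  | abcc => aba
  | aacc => cc => a
  | cacc => caa => c

aa->; bb->a; cc->a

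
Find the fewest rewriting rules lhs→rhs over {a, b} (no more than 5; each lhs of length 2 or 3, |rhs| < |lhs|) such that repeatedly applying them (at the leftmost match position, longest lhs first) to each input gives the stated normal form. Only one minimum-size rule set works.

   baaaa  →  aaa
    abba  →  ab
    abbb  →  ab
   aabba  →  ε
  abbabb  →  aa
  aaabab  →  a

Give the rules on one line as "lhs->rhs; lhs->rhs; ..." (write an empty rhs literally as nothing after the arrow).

  | baaaa => aaa
  | abba => ab
  | abbb => ab
  | aabba => bbba => ba => ε

aab->bb; ba->; bab->a; bbb->b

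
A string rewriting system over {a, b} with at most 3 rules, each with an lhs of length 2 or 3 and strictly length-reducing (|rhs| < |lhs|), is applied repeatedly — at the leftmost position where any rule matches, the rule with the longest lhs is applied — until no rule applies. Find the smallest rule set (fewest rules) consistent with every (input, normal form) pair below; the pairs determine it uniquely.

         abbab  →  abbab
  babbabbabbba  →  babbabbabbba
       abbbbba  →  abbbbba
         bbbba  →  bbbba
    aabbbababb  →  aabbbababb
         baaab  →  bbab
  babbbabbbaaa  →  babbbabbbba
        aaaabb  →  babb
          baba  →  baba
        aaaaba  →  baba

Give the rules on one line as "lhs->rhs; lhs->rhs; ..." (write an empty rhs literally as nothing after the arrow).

  | abbab
  | babbabbabbba
  | abbbbba
  | bbbba

aaa->b; baa->bb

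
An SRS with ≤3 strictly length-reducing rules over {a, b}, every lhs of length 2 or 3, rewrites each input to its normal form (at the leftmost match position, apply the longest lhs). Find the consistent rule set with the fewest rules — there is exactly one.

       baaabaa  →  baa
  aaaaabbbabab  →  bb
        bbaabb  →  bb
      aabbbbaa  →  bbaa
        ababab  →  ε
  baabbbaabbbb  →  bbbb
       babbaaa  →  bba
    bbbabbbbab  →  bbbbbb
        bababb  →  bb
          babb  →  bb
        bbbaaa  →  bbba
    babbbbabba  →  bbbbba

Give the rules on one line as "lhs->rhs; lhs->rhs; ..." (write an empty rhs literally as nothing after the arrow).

  | baaabaa => babaa => baa
  | aaaaabbbabab => aaabbbabab => abbbabab => bbabab => bbab => bb
  | bbaabb => bbab => bb
  | aabbbbaa => abbbaa => bbaa

aaa->a; ab->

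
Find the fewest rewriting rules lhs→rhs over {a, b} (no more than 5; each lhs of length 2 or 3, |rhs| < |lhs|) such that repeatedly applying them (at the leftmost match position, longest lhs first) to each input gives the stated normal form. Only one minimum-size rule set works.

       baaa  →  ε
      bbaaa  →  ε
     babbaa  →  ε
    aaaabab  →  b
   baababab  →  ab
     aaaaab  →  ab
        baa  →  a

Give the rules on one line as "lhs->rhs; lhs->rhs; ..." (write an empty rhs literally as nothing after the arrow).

aa->; ba->; bb->; bba->bb

  | baaa => aa => ε
  | bbaaa => bbaa => bba => bb => ε
  | babbaa => bbaa => bba => bb => ε
  | aaaabab => aabab => bab => b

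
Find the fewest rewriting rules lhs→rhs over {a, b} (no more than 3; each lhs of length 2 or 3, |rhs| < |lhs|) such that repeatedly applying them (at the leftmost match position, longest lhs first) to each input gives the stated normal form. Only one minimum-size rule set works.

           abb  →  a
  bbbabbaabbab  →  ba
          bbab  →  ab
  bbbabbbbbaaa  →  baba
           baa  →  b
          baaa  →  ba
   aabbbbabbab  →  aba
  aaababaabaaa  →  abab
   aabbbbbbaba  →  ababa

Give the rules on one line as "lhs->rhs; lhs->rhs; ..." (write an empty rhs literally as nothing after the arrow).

  | abb => a
  | bbbabbaabbab => babbaabbab => baaabbab => babbab => baab => ba
  | bbab => ab
  | bbbabbbbbaaa => babbbbbaaa => babbbaaa => babaaa => baba

aa->; aab->a; bb->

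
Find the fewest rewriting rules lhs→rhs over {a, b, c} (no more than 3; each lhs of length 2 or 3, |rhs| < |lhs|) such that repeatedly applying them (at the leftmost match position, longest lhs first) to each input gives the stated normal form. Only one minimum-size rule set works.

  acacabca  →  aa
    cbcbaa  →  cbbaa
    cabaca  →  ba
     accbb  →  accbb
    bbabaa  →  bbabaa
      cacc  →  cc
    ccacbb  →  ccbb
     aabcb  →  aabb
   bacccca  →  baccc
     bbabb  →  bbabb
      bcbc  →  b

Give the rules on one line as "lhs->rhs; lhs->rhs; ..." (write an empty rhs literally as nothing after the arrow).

bc->; bcb->bb; ca->

  | acacabca => acabca => abca => aa
  | cbcbaa => cbbaa
  | cabaca => baca => ba
  | accbb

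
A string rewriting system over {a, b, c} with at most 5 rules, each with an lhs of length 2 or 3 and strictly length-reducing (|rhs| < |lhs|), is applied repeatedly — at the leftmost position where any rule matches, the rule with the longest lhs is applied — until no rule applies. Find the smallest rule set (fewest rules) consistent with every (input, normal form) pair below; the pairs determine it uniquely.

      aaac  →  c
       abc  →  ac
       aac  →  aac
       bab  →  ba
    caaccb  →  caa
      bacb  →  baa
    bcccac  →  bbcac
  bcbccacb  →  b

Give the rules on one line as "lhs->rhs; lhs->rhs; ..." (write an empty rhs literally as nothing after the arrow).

  | aaac => c
  | abc => ac
  | aac
  | bab => ba

aaa->; ab->a; cb->a; cc->b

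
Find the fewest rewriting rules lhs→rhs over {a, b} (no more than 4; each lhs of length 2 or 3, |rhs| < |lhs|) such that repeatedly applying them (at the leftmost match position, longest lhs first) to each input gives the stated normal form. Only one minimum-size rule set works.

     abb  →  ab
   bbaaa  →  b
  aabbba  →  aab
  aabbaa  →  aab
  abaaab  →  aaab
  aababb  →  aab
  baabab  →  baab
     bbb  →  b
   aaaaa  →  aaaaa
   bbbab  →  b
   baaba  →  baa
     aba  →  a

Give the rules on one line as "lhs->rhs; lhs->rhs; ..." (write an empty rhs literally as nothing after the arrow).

  | abb => ab
  | bbaaa => bbaa => bba => bb => b
  | aabbba => aabba => aabb => aab
  | aabbaa => aabba => aabb => aab

aba->a; bb->b; bba->bb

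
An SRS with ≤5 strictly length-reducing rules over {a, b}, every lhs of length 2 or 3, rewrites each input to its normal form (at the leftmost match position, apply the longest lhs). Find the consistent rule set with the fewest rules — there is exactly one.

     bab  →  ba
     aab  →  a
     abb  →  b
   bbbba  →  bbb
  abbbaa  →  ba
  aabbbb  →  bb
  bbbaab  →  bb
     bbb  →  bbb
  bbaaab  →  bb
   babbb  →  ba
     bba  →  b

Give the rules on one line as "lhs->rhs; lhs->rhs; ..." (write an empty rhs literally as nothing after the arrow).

ab->; baa->b; bab->ba; bba->b

  | bab => ba
  | aab => a
  | abb => b
  | bbbba => bbb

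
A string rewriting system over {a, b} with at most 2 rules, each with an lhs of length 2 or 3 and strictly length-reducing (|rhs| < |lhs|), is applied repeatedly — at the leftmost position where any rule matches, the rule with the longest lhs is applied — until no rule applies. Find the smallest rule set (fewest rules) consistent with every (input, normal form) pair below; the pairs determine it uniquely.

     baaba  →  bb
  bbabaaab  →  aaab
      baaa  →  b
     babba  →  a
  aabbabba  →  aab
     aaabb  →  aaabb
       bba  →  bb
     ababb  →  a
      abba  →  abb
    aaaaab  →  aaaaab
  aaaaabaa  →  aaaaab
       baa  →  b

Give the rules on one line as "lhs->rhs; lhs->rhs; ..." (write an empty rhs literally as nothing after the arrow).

ba->b; bbb->

  | baaba => baba => bba => bb
  | bbabaaab => bbbaaab => aaab
  | baaa => baa => ba => b
  | babba => bbba => a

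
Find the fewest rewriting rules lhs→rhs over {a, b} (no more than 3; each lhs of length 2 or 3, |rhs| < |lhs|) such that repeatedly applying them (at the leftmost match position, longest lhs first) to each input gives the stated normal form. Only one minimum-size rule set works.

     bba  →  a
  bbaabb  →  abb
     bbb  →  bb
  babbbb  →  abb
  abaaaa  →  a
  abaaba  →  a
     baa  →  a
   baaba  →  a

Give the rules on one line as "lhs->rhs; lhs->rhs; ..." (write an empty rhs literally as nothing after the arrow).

aa->a; ba->a; bbb->bb

  | bba => ba => a
  | bbaabb => baabb => aabb => abb
  | bbb => bb
  | babbbb => abbbb => abbb => abb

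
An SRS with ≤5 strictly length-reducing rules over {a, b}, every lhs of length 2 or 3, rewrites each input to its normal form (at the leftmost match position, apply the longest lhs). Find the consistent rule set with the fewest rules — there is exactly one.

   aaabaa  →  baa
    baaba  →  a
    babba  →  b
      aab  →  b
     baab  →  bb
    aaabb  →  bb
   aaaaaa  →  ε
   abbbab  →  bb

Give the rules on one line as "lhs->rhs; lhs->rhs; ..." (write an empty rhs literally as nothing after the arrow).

  | aaabaa => baa
  | baaba => baba => bba => a
  | babba => baaa => b
  | aab => ab => b

aaa->; ab->b; abb->aa; bba->a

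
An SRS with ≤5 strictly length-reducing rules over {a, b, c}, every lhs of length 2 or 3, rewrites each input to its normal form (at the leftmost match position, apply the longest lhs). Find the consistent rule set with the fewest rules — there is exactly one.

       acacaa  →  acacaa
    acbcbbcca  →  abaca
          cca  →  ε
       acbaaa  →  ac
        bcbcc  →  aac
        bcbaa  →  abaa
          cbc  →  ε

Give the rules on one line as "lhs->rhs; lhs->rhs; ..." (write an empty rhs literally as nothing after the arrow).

  | acacaa
  | acbcbbcca => abbcca => abaca
  | cca => ε
  | acbaaa => acbcc => ac

aaa->cc; bc->a; cbc->; cca->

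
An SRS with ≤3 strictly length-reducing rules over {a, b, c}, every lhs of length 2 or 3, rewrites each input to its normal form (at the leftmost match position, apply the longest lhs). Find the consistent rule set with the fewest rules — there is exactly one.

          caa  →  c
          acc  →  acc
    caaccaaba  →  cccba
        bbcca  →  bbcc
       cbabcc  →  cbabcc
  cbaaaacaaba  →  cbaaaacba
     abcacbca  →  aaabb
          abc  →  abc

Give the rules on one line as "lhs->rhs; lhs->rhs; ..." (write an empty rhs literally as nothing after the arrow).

bca->ab; ca->c

  | caa => ca => c
  | acc
  | caaccaaba => caccaaba => cccaaba => cccaba => cccba
  | bbcca => bbcc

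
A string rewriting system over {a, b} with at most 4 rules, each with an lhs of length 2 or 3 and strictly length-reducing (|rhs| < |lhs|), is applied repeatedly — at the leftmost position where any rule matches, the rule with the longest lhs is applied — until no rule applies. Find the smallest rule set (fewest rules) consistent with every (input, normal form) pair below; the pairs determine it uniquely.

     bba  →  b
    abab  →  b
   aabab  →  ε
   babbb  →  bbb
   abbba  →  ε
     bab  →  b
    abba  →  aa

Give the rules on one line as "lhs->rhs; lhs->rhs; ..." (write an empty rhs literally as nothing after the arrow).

  | bba => b
  | abab => b
  | aabab => ab => ε
  | babbb => bbb

ab->; aba->; abb->a; ba->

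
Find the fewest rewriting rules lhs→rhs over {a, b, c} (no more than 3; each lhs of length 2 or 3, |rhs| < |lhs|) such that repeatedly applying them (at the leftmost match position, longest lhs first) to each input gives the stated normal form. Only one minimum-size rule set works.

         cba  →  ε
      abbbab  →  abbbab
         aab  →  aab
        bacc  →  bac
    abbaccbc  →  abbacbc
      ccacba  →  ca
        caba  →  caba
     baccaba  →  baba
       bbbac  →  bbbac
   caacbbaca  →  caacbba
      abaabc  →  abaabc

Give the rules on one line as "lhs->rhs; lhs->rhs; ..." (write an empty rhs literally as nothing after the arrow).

  | cba => ε
  | abbbab
  | aab
  | bacc => bac

aca->a; cba->; cc->c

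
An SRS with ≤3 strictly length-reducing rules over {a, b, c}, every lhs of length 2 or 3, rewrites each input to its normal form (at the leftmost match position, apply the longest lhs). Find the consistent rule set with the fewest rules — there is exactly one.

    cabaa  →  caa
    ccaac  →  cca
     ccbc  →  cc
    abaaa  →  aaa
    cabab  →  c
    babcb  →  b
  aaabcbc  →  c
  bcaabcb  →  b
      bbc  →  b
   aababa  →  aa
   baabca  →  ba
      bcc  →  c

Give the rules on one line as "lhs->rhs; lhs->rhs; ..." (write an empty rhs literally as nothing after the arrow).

  | cabaa => caa
  | ccaac => cca
  | ccbc => cc
  | abaaa => aaa

ab->; ac->; bc->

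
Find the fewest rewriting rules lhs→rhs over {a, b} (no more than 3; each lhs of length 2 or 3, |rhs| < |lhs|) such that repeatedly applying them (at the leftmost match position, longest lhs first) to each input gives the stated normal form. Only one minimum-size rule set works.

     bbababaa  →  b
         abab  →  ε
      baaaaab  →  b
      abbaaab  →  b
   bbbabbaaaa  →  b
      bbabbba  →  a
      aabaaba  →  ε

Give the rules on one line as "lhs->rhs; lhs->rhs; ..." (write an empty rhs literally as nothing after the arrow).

aa->; ab->; bb->a

  | bbababaa => aababaa => babaa => baa => b
  | abab => ab => ε
  | baaaaab => baaab => bab => b
  | abbaaab => baaab => bab => b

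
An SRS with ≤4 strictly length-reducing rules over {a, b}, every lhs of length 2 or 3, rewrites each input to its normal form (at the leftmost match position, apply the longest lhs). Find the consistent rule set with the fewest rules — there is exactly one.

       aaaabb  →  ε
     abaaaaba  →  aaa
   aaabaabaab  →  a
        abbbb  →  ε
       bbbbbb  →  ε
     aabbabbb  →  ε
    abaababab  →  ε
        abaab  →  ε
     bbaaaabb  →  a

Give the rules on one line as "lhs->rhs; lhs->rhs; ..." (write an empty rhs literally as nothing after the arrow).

aab->; ab->; bb->a

  | aaaabb => aab => ε
  | abaaaaba => aaaaba => aaa
  | aaabaabaab => aaabaab => aaab => a
  | abbbb => bbb => ab => ε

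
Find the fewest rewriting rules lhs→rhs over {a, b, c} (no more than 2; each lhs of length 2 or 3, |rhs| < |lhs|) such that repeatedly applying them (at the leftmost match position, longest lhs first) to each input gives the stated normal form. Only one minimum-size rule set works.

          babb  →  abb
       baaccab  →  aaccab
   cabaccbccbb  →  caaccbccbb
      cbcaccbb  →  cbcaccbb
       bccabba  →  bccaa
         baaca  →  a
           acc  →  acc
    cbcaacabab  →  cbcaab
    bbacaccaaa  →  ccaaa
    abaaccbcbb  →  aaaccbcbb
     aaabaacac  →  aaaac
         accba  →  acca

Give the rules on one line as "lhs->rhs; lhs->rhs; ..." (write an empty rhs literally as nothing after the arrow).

  | babb => abb
  | baaccab => aaccab
  | cabaccbccbb => caaccbccbb
  | cbcaccbb

aca->; ba->a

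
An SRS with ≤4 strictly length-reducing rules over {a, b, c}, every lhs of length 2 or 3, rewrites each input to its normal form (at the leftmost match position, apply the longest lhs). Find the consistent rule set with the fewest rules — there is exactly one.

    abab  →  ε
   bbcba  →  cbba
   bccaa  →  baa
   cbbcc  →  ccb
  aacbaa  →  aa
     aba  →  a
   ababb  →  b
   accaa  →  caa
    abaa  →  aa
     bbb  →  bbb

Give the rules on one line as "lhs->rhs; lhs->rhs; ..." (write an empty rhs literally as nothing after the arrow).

  | abab => ab => ε
  | bbcba => cbba
  | bccaa => bcaa => baa
  | cbbcc => ccbc => ccb

ab->; ac->; bbc->cb; bc->b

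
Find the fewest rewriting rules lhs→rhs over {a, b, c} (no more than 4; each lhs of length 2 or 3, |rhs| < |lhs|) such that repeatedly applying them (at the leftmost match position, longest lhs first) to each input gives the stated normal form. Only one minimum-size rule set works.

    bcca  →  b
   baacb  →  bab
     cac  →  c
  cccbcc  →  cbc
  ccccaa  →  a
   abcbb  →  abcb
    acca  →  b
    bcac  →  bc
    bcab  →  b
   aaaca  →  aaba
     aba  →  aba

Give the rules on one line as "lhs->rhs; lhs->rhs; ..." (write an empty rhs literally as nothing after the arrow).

ac->b; bb->b; ca->; cc->c

  | bcca => bca => b
  | baacb => babb => bab
  | cac => c
  | cccbcc => ccbcc => cbcc => cbc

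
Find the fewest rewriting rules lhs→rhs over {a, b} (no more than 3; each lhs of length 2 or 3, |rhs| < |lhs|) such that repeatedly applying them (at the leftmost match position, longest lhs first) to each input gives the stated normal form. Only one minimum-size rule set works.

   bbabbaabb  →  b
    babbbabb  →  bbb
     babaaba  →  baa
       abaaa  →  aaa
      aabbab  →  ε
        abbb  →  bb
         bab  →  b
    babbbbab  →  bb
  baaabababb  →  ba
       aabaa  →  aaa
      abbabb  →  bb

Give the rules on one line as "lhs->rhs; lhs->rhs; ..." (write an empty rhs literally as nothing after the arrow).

  | bbabbaabb => abbbaabb => bbaabb => ababb => abb => b
  | babbbabb => bbbabb => babbb => bbb
  | babaaba => baaba => baa
  | abaaa => aaa

ab->; bba->ab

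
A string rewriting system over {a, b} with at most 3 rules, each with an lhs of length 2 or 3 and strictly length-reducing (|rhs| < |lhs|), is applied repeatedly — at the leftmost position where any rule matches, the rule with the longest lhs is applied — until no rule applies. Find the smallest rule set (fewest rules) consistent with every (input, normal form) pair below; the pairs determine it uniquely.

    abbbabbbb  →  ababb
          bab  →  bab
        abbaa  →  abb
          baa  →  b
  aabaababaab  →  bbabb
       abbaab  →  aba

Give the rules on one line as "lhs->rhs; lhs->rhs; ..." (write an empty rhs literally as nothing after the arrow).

  | abbbabbbb => abaabbbb => abbbbb => ababb
  | bab
  | abbaa => abb
  | baa => b

aa->; bbb->ba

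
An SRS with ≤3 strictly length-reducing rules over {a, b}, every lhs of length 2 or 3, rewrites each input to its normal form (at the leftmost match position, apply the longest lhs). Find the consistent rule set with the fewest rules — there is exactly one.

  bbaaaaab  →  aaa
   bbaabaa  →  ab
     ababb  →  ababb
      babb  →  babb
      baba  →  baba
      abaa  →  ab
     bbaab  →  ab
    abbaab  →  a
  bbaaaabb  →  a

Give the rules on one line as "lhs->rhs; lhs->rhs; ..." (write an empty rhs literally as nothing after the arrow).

aab->a; baa->b; bba->

  | bbaaaaab => aaaab => aaa
  | bbaabaa => abaa => ab
  | ababb
  | babb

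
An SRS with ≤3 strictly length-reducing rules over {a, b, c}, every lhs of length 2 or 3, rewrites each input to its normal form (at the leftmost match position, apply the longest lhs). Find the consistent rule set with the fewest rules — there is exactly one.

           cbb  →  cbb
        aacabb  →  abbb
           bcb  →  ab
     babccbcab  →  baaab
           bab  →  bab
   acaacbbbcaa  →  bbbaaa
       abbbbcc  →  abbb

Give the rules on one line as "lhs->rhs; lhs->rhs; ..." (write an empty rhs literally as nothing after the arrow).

  | cbb
  | aacabb => abbb
  | bcb => ab
  | babccbcab => baacbcab => babcab => baaab

ac->; aca->b; bc->a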